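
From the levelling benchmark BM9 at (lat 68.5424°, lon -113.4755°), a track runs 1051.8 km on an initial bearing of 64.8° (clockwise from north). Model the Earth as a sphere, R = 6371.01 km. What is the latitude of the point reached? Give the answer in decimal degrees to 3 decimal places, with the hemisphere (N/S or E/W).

δ = d/R = 1051.8/6371.01 = 0.165092 rad
φ₂ = arcsin(sin φ₁ cos δ + cos φ₁ sin δ cos θ)
   = arcsin(0.93069·0.98640 + 0.36581·0.16434·0.42578) = 70.67065°
λ₂ = λ₁ + atan2(sin θ sin δ cos φ₁, cos δ − sin φ₁ sin φ₂) = -86.77975°

70.671°N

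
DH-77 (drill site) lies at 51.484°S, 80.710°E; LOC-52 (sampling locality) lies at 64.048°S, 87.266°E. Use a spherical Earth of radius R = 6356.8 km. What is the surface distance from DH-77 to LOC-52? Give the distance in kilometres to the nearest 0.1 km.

Δφ = -12.5640°,  Δλ = 6.5560°
a = sin²(Δφ/2) + cos φ₁ cos φ₂ sin²(Δλ/2) = 0.012864
c = 2·arcsin(√a) = 0.227330 rad = 13.0251°
d = R·c = 6356.8 × 0.227330 = 1445.1 km

1445.1 km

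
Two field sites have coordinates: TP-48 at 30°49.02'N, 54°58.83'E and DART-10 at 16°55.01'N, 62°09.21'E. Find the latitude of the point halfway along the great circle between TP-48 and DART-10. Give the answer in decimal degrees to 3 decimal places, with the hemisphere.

TP-48: φ = +30.81700°, λ = +54.98050°
DART-10: φ = +16.91683°, λ = +62.15350°
Bx = cos φ₂ cos Δλ = 0.949240,  By = cos φ₂ sin Δλ = 0.119463
φₘ = atan2(sin φ₁ + sin φ₂, √((cos φ₁ + Bx)² + By²)) = 23.90838°
λₘ = λ₁ + atan2(By, cos φ₁ + Bx) = 58.76069°

23.908°N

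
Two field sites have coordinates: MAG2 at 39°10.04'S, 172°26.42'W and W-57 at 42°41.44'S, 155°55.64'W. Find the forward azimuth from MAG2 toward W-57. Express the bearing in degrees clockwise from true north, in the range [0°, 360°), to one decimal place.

MAG2: φ = -39.16733°, λ = -172.44033°
W-57: φ = -42.69067°, λ = -155.92733°
Δλ = 16.5130°
y = sin Δλ · cos φ₂ = 0.208918
x = cos φ₁ sin φ₂ − sin φ₁ cos φ₂ cos Δλ = -0.080602
θ = atan2(y, x) = 111.0970° → 111.0970° (mod 360°)

111.1°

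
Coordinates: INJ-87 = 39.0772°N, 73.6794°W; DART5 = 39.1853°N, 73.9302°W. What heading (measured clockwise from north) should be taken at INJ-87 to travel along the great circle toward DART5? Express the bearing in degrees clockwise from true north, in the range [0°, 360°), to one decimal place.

299.1°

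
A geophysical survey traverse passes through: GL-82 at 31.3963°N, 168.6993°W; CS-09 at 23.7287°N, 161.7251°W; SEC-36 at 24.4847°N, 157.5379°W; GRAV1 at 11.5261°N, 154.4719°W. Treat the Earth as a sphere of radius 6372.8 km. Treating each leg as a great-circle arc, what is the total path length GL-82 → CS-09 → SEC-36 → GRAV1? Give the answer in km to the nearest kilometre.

3005 km

GL-82→CS-09: c = 0.171810 rad, d = 1094.91 km
CS-09→SEC-36: c = 0.067996 rad, d = 433.33 km
SEC-36→GRAV1: c = 0.231794 rad, d = 1477.17 km
Total = 1094.91 + 433.33 + 1477.17 = 3005.41 km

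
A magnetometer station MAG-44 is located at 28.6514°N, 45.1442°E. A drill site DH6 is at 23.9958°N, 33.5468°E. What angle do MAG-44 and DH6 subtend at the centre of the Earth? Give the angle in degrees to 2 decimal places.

Δφ = -4.6556°,  Δλ = -11.5974°
a = sin²(Δφ/2) + cos φ₁ cos φ₂ sin²(Δλ/2) = 0.009833
c = 2·arcsin(√a) = 0.198654 rad = 11.3820°

11.38°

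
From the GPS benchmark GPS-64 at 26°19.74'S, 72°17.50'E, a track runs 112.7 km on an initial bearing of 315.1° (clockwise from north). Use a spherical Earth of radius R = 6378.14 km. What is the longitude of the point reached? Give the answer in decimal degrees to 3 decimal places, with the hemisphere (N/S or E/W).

GPS-64: φ = -26.32900°, λ = +72.29167°
δ = d/R = 112.7/6378.14 = 0.017670 rad
φ₂ = arcsin(sin φ₁ cos δ + cos φ₁ sin δ cos θ)
   = arcsin(-0.44352·0.99984 + 0.89626·0.01767·0.70834) = -25.60970°
λ₂ = λ₁ + atan2(sin θ sin δ cos φ₁, cos δ − sin φ₁ sin φ₂) = 71.49920°

71.499°E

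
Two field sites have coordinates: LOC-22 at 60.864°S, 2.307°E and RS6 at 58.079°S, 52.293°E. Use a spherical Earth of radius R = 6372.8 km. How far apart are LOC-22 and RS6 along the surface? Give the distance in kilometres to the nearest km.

2772 km

Δφ = 2.7850°,  Δλ = 49.9860°
a = sin²(Δφ/2) + cos φ₁ cos φ₂ sin²(Δλ/2) = 0.046547
c = 2·arcsin(√a) = 0.434914 rad = 24.9187°
d = R·c = 6372.8 × 0.434914 = 2771.6 km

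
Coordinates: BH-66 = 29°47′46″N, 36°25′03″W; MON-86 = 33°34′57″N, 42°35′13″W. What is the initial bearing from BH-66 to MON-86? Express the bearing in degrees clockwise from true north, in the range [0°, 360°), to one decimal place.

307.4°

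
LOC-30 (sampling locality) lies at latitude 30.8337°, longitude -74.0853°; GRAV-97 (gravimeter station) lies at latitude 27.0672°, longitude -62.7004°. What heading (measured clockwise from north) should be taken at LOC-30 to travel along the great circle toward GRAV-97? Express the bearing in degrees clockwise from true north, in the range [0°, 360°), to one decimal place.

107.9°

Δλ = 11.3849°
y = sin Δλ · cos φ₂ = 0.175779
x = cos φ₁ sin φ₂ − sin φ₁ cos φ₂ cos Δλ = -0.056710
θ = atan2(y, x) = 107.8808° → 107.8808° (mod 360°)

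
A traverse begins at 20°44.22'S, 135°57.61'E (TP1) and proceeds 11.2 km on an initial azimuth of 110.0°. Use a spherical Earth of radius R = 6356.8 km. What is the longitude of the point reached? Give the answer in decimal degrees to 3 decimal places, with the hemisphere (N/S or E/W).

TP1: φ = -20.73700°, λ = +135.96017°
δ = d/R = 11.2/6356.8 = 0.001762 rad
φ₂ = arcsin(sin φ₁ cos δ + cos φ₁ sin δ cos θ)
   = arcsin(-0.35408·1.00000 + 0.93522·0.00176·-0.34202) = -20.77150°
λ₂ = λ₁ + atan2(sin θ sin δ cos φ₁, cos δ − sin φ₁ sin φ₂) = 136.06162°

136.062°E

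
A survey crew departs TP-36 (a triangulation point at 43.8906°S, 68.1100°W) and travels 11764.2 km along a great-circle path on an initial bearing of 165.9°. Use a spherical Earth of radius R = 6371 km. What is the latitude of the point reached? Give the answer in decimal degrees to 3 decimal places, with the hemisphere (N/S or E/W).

28.934°S

δ = d/R = 11764.2/6371 = 1.846523 rad
φ₂ = arcsin(sin φ₁ cos δ + cos φ₁ sin δ cos θ)
   = arcsin(-0.69328·-0.27225 + 0.72066·0.96223·-0.96987) = -28.93437°
λ₂ = λ₁ + atan2(sin θ sin δ cos φ₁, cos δ − sin φ₁ sin φ₂) = 96.35379°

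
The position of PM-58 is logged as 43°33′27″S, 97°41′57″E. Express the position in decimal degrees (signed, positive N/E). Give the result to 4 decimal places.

-43.5575°, +97.6992°

lat: 43.5575° S → -43.5575°
lon: 97.6992° E → +97.6992°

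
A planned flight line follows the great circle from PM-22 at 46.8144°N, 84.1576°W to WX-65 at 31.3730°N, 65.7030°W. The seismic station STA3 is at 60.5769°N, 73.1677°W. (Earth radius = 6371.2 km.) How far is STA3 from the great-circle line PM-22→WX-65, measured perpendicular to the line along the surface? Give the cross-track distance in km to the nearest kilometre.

δ₁₃ = central angle PM-22→STA3 = 0.264877 rad  (haversine)
θ₁₃ = bearing PM-22→STA3 = 20.961°,  θ₁₂ = bearing PM-22→WX-65 = 130.915°
dₓₜ = R·arcsin(sin δ₁₃ · sin(θ₁₃ − θ₁₂)) = 6371.2·arcsin(0.26179·sin(-109.954°)) = -1584.064 km
|dₓₜ| = 1584.064 km

1584 km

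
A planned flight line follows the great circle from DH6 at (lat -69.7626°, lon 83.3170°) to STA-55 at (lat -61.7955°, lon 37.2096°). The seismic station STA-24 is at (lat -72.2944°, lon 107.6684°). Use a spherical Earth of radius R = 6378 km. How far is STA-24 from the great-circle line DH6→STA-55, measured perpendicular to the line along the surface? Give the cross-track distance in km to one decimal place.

437.9 km

δ₁₃ = central angle DH6→STA-24 = 0.143898 rad  (haversine)
θ₁₃ = bearing DH6→STA-24 = 119.017°,  θ₁₂ = bearing DH6→STA-55 = 270.438°
dₓₜ = R·arcsin(sin δ₁₃ · sin(θ₁₃ − θ₁₂)) = 6378·arcsin(0.14340·sin(-151.421°)) = -437.873 km
|dₓₜ| = 437.873 km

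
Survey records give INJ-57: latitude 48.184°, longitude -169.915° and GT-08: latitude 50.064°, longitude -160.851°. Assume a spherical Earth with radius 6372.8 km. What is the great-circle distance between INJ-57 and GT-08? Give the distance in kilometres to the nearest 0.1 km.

Δφ = 1.8800°,  Δλ = 9.0640°
a = sin²(Δφ/2) + cos φ₁ cos φ₂ sin²(Δλ/2) = 0.002941
c = 2·arcsin(√a) = 0.108522 rad = 6.2179°
d = R·c = 6372.8 × 0.108522 = 691.6 km

691.6 km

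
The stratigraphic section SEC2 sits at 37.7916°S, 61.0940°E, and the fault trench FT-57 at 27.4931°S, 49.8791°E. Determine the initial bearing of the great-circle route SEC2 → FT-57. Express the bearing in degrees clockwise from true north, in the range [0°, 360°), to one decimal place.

314.3°

Δλ = -11.2149°
y = sin Δλ · cos φ₂ = -0.172525
x = cos φ₁ sin φ₂ − sin φ₁ cos φ₂ cos Δλ = 0.168396
θ = atan2(y, x) = -45.6938° → 314.3062° (mod 360°)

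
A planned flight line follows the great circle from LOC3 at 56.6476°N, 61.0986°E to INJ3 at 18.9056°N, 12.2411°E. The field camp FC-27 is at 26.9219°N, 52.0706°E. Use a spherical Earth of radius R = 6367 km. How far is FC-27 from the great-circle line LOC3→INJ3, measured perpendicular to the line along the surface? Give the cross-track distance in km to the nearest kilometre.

δ₁₃ = central angle LOC3→FC-27 = 0.530930 rad  (haversine)
θ₁₃ = bearing LOC3→FC-27 = 196.041°,  θ₁₂ = bearing LOC3→INJ3 = 244.371°
dₓₜ = R·arcsin(sin δ₁₃ · sin(θ₁₃ − θ₁₂)) = 6367·arcsin(0.50634·sin(-48.330°)) = -2469.638 km
|dₓₜ| = 2469.638 km

2470 km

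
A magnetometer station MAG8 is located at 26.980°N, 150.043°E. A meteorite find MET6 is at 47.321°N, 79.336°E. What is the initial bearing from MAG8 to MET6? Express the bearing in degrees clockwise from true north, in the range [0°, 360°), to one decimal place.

310.9°

Δλ = -70.7070°
y = sin Δλ · cos φ₂ = -0.639821
x = cos φ₁ sin φ₂ − sin φ₁ cos φ₂ cos Δλ = 0.553539
θ = atan2(y, x) = -49.1354° → 310.8646° (mod 360°)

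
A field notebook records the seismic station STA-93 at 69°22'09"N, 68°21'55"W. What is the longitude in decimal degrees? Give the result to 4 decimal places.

68.3653°W

68° + 21′/60 + 55″/3600 = 68 + 0.35000 + 0.01528 = 68.3653°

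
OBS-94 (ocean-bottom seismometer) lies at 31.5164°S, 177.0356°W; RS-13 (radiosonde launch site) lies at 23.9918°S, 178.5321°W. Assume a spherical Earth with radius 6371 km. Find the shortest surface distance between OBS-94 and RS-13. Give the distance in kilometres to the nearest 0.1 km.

Δφ = 7.5246°,  Δλ = -1.4965°
a = sin²(Δφ/2) + cos φ₁ cos φ₂ sin²(Δλ/2) = 0.004438
c = 2·arcsin(√a) = 0.133342 rad = 7.6399°
d = R·c = 6371 × 0.133342 = 849.5 km

849.5 km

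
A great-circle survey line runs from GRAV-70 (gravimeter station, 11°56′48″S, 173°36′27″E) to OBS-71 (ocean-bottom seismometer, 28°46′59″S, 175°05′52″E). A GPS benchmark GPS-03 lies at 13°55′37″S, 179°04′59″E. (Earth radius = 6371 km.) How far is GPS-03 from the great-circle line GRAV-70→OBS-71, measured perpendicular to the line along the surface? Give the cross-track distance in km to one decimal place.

571.3 km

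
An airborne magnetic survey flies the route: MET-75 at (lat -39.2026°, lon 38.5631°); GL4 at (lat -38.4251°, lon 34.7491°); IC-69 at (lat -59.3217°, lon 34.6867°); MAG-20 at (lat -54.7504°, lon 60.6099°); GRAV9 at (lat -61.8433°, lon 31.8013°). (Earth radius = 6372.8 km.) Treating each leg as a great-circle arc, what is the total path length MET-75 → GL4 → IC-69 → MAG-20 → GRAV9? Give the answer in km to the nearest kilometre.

MET-75→GL4: c = 0.053609 rad, d = 341.64 km
GL4→IC-69: c = 0.364715 rad, d = 2324.26 km
IC-69→MAG-20: c = 0.256870 rad, d = 1636.98 km
MAG-20→GRAV9: c = 0.288610 rad, d = 1839.25 km
Total = 341.64 + 2324.26 + 1636.98 + 1839.25 = 6142.13 km

6142 km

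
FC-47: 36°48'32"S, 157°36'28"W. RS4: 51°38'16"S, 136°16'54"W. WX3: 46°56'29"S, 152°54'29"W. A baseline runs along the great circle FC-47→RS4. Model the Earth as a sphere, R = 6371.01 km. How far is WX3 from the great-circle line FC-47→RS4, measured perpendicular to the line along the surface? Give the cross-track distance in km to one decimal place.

429.1 km

FC-47: φ = -36.80889°, λ = -157.60778°
RS4: φ = -51.63778°, λ = -136.28167°
WX3: φ = -46.94139°, λ = -152.90806°
δ₁₃ = central angle FC-47→WX3 = 0.187004 rad  (haversine)
θ₁₃ = bearing FC-47→WX3 = 162.489°,  θ₁₂ = bearing FC-47→RS4 = 141.267°
dₓₜ = R·arcsin(sin δ₁₃ · sin(θ₁₃ − θ₁₂)) = 6371.01·arcsin(0.18592·sin(21.222°)) = 429.088 km
|dₓₜ| = 429.088 km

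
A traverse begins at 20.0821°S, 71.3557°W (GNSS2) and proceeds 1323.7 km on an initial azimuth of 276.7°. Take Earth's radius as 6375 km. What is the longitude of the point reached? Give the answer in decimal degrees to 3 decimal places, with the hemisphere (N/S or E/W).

83.807°W

δ = d/R = 1323.7/6375 = 0.207639 rad
φ₂ = arcsin(sin φ₁ cos δ + cos φ₁ sin δ cos θ)
   = arcsin(-0.34337·0.97852 + 0.93920·0.20615·0.11667) = -18.26434°
λ₂ = λ₁ + atan2(sin θ sin δ cos φ₁, cos δ − sin φ₁ sin φ₂) = -83.80670°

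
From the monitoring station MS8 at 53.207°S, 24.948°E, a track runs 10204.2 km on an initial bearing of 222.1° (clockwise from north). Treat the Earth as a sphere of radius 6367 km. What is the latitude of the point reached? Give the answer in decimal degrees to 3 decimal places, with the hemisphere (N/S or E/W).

δ = d/R = 10204.2/6367 = 1.602670 rad
φ₂ = arcsin(sin φ₁ cos δ + cos φ₁ sin δ cos θ)
   = arcsin(-0.80080·-0.03187 + 0.59893·0.99949·-0.74198) = -24.74891°
λ₂ = λ₁ + atan2(sin θ sin δ cos φ₁, cos δ − sin φ₁ sin φ₂) = -107.50278°

24.749°S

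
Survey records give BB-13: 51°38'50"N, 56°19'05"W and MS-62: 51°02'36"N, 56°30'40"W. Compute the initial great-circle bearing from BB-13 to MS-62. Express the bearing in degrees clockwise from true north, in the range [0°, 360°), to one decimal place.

BB-13: φ = +51.64722°, λ = -56.31806°
MS-62: φ = +51.04333°, λ = -56.51111°
Δλ = -0.1931°
y = sin Δλ · cos φ₂ = -0.002118
x = cos φ₁ sin φ₂ − sin φ₁ cos φ₂ cos Δλ = -0.010537
θ = atan2(y, x) = -168.6320° → 191.3680° (mod 360°)

191.4°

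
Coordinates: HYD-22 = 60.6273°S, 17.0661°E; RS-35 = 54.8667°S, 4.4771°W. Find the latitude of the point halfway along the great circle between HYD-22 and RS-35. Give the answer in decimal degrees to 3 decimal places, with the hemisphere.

58.202°S

Bx = cos φ₂ cos Δλ = 0.535278,  By = cos φ₂ sin Δλ = -0.211318
φₘ = atan2(sin φ₁ + sin φ₂, √((cos φ₁ + Bx)² + By²)) = -58.20196°
λₘ = λ₁ + atan2(By, cos φ₁ + Bx) = 5.42546°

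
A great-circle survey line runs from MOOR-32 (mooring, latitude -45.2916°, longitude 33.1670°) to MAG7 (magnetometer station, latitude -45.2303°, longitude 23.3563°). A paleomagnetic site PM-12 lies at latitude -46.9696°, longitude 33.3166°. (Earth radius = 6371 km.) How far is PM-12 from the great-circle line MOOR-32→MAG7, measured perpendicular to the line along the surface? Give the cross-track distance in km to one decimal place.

δ₁₃ = central angle MOOR-32→PM-12 = 0.029342 rad  (haversine)
θ₁₃ = bearing MOOR-32→PM-12 = 176.518°,  θ₁₂ = bearing MOOR-32→MAG7 = 267.019°
dₓₜ = R·arcsin(sin δ₁₃ · sin(θ₁₃ − θ₁₂)) = 6371·arcsin(0.02934·sin(-90.500°)) = -186.934 km
|dₓₜ| = 186.934 km

186.9 km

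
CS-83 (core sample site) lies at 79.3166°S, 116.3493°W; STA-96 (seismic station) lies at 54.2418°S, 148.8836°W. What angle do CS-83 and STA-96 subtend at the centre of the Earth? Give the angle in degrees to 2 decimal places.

27.28°

Δφ = 25.0748°,  Δλ = -32.5343°
a = sin²(Δφ/2) + cos φ₁ cos φ₂ sin²(Δλ/2) = 0.055623
c = 2·arcsin(√a) = 0.476175 rad = 27.2828°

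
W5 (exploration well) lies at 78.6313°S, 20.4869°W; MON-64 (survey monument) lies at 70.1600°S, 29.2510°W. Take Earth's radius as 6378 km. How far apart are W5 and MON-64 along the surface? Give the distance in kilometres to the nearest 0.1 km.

Δφ = 8.4713°,  Δλ = -8.7641°
a = sin²(Δφ/2) + cos φ₁ cos φ₂ sin²(Δλ/2) = 0.005846
c = 2·arcsin(√a) = 0.153064 rad = 8.7699°
d = R·c = 6378 × 0.153064 = 976.2 km

976.2 km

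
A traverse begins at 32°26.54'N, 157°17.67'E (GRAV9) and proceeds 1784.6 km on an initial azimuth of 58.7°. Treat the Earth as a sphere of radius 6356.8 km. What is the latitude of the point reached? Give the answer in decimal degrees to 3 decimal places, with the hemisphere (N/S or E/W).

39.563°N

GRAV9: φ = +32.44233°, λ = +157.29450°
δ = d/R = 1784.6/6356.8 = 0.280739 rad
φ₂ = arcsin(sin φ₁ cos δ + cos φ₁ sin δ cos θ)
   = arcsin(0.53645·0.96085 + 0.84393·0.27707·0.51952) = 39.56292°
λ₂ = λ₁ + atan2(sin θ sin δ cos φ₁, cos δ − sin φ₁ sin φ₂) = 175.17826°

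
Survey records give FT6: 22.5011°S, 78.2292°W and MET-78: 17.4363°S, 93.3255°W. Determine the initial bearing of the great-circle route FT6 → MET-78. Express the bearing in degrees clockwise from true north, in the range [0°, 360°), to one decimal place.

Δλ = -15.0963°
y = sin Δλ · cos φ₂ = -0.248475
x = cos φ₁ sin φ₂ − sin φ₁ cos φ₂ cos Δλ = 0.075682
θ = atan2(y, x) = -73.0600° → 286.9400° (mod 360°)

286.9°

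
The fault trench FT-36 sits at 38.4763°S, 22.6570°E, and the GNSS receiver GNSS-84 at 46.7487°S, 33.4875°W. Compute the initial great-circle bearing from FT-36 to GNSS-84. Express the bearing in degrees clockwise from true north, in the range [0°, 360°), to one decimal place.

Δλ = -56.1445°
y = sin Δλ · cos φ₂ = -0.569021
x = cos φ₁ sin φ₂ − sin φ₁ cos φ₂ cos Δλ = -0.332699
θ = atan2(y, x) = -120.3142° → 239.6858° (mod 360°)

239.7°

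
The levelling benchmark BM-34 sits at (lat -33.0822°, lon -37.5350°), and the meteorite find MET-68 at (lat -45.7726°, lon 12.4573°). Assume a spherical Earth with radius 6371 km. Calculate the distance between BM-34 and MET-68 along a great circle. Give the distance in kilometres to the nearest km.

4440 km

Δφ = -12.6904°,  Δλ = 49.9923°
a = sin²(Δφ/2) + cos φ₁ cos φ₂ sin²(Δλ/2) = 0.116568
c = 2·arcsin(√a) = 0.696855 rad = 39.9268°
d = R·c = 6371 × 0.696855 = 4439.7 km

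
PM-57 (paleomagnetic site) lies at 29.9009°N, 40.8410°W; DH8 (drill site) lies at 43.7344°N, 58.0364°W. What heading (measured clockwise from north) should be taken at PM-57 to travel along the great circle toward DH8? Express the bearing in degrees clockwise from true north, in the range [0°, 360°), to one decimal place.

320.1°

Δλ = -17.1954°
y = sin Δλ · cos φ₂ = -0.213609
x = cos φ₁ sin φ₂ − sin φ₁ cos φ₂ cos Δλ = 0.255201
θ = atan2(y, x) = -39.9301° → 320.0699° (mod 360°)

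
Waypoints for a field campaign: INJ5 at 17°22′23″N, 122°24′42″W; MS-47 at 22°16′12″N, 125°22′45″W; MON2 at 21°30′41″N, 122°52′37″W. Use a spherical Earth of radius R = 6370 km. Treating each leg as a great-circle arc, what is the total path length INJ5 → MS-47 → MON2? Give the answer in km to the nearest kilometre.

898 km

INJ5: φ = +17.37306°, λ = -122.41167°
MS-47: φ = +22.27000°, λ = -125.37917°
MON2: φ = +21.51139°, λ = -122.87694°
INJ5→MS-47: c = 0.098370 rad, d = 626.62 km
MS-47→MON2: c = 0.042630 rad, d = 271.56 km
Total = 626.62 + 271.56 = 898.17 km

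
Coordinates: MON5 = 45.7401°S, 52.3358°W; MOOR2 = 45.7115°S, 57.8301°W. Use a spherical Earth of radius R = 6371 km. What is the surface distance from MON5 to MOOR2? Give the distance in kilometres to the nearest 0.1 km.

Δφ = 0.0286°,  Δλ = -5.4943°
a = sin²(Δφ/2) + cos φ₁ cos φ₂ sin²(Δλ/2) = 0.001120
c = 2·arcsin(√a) = 0.066931 rad = 3.8349°
d = R·c = 6371 × 0.066931 = 426.4 km

426.4 km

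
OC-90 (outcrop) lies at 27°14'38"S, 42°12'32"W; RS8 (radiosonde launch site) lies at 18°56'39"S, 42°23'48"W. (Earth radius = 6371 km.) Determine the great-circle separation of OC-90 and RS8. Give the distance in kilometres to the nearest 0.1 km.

OC-90: φ = -27.24389°, λ = -42.20889°
RS8: φ = -18.94417°, λ = -42.39667°
Δφ = 8.2997°,  Δλ = -0.1878°
a = sin²(Δφ/2) + cos φ₁ cos φ₂ sin²(Δλ/2) = 0.005239
c = 2·arcsin(√a) = 0.144889 rad = 8.3015°
d = R·c = 6371 × 0.144889 = 923.1 km

923.1 km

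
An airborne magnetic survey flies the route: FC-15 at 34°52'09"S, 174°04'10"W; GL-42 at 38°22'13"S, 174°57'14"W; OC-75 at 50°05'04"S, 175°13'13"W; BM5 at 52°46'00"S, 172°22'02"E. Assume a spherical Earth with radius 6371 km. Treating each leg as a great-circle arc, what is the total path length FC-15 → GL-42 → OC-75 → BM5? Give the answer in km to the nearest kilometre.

2609 km

FC-15: φ = -34.86917°, λ = -174.06944°
GL-42: φ = -38.37028°, λ = -174.95389°
OC-75: φ = -50.08444°, λ = -175.22028°
BM5: φ = -52.76667°, λ = +172.36722°
FC-15→GL-42: c = 0.062348 rad, d = 397.22 km
GL-42→OC-75: c = 0.204478 rad, d = 1302.73 km
OC-75→BM5: c = 0.142744 rad, d = 909.42 km
Total = 397.22 + 1302.73 + 909.42 = 2609.37 km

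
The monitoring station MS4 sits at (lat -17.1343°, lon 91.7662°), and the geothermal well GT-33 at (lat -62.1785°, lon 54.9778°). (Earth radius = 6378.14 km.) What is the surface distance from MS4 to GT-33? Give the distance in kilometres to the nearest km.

5772 km

Δφ = -45.0442°,  Δλ = -36.7884°
a = sin²(Δφ/2) + cos φ₁ cos φ₂ sin²(Δλ/2) = 0.191130
c = 2·arcsin(√a) = 0.904930 rad = 51.8487°
d = R·c = 6378.14 × 0.904930 = 5771.8 km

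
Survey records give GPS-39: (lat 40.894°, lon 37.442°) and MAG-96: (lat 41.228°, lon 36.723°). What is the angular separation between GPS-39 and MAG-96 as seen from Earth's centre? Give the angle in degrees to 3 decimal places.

0.637°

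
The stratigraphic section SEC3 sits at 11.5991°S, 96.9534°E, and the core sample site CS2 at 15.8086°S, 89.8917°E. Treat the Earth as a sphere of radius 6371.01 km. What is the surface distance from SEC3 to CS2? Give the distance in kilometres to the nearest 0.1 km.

894.8 km

Δφ = -4.2095°,  Δλ = -7.0617°
a = sin²(Δφ/2) + cos φ₁ cos φ₂ sin²(Δλ/2) = 0.004924
c = 2·arcsin(√a) = 0.140453 rad = 8.0474°
d = R·c = 6371.01 × 0.140453 = 894.8 km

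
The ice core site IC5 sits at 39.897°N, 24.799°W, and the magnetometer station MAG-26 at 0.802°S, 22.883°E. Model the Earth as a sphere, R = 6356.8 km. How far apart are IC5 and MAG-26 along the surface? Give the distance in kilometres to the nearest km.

Δφ = -40.6990°,  Δλ = 47.6820°
a = sin²(Δφ/2) + cos φ₁ cos φ₂ sin²(Δλ/2) = 0.246258
c = 2·arcsin(√a) = 1.038534 rad = 59.5036°
d = R·c = 6356.8 × 1.038534 = 6601.8 km

6602 km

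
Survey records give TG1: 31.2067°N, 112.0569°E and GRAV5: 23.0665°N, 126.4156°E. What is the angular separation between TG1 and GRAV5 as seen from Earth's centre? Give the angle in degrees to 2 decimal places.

Δφ = -8.1402°,  Δλ = 14.3587°
a = sin²(Δφ/2) + cos φ₁ cos φ₂ sin²(Δλ/2) = 0.017329
c = 2·arcsin(√a) = 0.264043 rad = 15.1285°

15.13°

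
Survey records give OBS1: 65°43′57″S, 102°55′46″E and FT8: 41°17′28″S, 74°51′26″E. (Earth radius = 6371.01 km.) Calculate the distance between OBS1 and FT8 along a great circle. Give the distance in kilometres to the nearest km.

3232 km

OBS1: φ = -65.73250°, λ = +102.92944°
FT8: φ = -41.29111°, λ = +74.85722°
Δφ = 24.4414°,  Δλ = -28.0722°
a = sin²(Δφ/2) + cos φ₁ cos φ₂ sin²(Δλ/2) = 0.062972
c = 2·arcsin(√a) = 0.507309 rad = 29.0667°
d = R·c = 6371.01 × 0.507309 = 3232.1 km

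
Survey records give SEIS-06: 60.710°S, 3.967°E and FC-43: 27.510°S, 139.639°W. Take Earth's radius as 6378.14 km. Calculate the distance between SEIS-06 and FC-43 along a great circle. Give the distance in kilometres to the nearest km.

9677 km

Δφ = 33.2000°,  Δλ = -143.6060°
a = sin²(Δφ/2) + cos φ₁ cos φ₂ sin²(Δλ/2) = 0.473215
c = 2·arcsin(√a) = 1.517200 rad = 86.9292°
d = R·c = 6378.14 × 1.517200 = 9676.9 km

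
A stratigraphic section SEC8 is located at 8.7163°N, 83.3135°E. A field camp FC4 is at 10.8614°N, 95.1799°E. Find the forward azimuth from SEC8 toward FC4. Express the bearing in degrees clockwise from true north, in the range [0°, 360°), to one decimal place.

Δλ = 11.8664°
y = sin Δλ · cos φ₂ = 0.201947
x = cos φ₁ sin φ₂ − sin φ₁ cos φ₂ cos Δλ = 0.040611
θ = atan2(y, x) = 78.6297° → 78.6297° (mod 360°)

78.6°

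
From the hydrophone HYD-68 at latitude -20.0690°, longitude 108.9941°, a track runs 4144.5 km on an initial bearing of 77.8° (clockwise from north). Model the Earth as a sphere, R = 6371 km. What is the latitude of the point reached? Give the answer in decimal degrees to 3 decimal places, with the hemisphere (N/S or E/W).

8.793°S

δ = d/R = 4144.5/6371 = 0.650526 rad
φ₂ = arcsin(sin φ₁ cos δ + cos φ₁ sin δ cos θ)
   = arcsin(-0.34315·0.79577 + 0.93928·0.60560·0.21132) = -8.79269°
λ₂ = λ₁ + atan2(sin θ sin δ cos φ₁, cos δ − sin φ₁ sin φ₂) = 145.79005°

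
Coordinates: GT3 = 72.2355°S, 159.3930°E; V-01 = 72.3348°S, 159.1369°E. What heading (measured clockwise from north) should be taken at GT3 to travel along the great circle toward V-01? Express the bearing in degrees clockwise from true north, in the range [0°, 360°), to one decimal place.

218.0°

Δλ = -0.2561°
y = sin Δλ · cos φ₂ = -0.001356
x = cos φ₁ sin φ₂ − sin φ₁ cos φ₂ cos Δλ = -0.001736
θ = atan2(y, x) = -141.9987° → 218.0013° (mod 360°)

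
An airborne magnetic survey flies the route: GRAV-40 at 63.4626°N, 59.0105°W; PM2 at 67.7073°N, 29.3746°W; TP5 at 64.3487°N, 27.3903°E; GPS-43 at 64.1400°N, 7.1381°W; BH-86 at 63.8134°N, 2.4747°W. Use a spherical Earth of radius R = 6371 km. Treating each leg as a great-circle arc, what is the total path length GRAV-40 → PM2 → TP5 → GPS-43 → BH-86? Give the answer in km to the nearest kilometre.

5802 km

GRAV-40→PM2: c = 0.223686 rad, d = 1425.11 km
PM2→TP5: c = 0.392199 rad, d = 2498.70 km
TP5→GPS-43: c = 0.258664 rad, d = 1647.95 km
GPS-43→BH-86: c = 0.036153 rad, d = 230.33 km
Total = 1425.11 + 2498.70 + 1647.95 + 230.33 = 5802.09 km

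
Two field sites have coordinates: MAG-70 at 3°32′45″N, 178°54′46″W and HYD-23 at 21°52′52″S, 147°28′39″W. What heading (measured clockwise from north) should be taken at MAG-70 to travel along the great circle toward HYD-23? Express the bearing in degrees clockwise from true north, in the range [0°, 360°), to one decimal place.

131.0°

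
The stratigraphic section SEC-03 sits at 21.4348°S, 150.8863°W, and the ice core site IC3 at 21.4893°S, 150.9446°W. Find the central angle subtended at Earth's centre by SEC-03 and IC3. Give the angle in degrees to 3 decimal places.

0.077°

Δφ = -0.0545°,  Δλ = -0.0583°
a = sin²(Δφ/2) + cos φ₁ cos φ₂ sin²(Δλ/2) = 0.000000
c = 2·arcsin(√a) = 0.001342 rad = 0.0769°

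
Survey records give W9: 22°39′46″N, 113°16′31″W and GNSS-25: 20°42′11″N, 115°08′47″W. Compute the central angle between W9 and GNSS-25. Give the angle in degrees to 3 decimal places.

W9: φ = +22.66278°, λ = -113.27528°
GNSS-25: φ = +20.70306°, λ = -115.14639°
Δφ = -1.9597°,  Δλ = -1.8711°
a = sin²(Δφ/2) + cos φ₁ cos φ₂ sin²(Δλ/2) = 0.000523
c = 2·arcsin(√a) = 0.045724 rad = 2.6198°

2.620°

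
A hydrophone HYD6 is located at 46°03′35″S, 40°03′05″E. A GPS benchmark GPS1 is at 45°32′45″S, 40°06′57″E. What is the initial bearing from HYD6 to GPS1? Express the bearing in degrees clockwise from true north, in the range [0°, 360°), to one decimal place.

HYD6: φ = -46.05972°, λ = +40.05139°
GPS1: φ = -45.54583°, λ = +40.11583°
Δλ = 0.0644°
y = sin Δλ · cos φ₂ = 0.000788
x = cos φ₁ sin φ₂ − sin φ₁ cos φ₂ cos Δλ = 0.008969
θ = atan2(y, x) = 5.0194° → 5.0194° (mod 360°)

5.0°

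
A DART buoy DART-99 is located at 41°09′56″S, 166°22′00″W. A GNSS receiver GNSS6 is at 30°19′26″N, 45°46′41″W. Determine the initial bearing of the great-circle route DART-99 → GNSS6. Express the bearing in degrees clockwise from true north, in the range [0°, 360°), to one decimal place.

DART-99: φ = -41.16556°, λ = -166.36667°
GNSS6: φ = +30.32389°, λ = -45.77806°
Δλ = 120.5886°
y = sin Δλ · cos φ₂ = 0.743067
x = cos φ₁ sin φ₂ − sin φ₁ cos φ₂ cos Δλ = 0.090955
θ = atan2(y, x) = 83.0215° → 83.0215° (mod 360°)

83.0°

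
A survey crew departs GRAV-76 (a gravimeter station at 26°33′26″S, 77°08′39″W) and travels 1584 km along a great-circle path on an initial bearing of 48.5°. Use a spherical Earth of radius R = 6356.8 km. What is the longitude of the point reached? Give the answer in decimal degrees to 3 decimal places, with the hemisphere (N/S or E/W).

66.027°W

GRAV-76: φ = -26.55722°, λ = -77.14417°
δ = d/R = 1584/6356.8 = 0.249182 rad
φ₂ = arcsin(sin φ₁ cos δ + cos φ₁ sin δ cos θ)
   = arcsin(-0.44709·0.96911 + 0.89449·0.24661·0.66262) = -16.68530°
λ₂ = λ₁ + atan2(sin θ sin δ cos φ₁, cos δ − sin φ₁ sin φ₂) = -66.02680°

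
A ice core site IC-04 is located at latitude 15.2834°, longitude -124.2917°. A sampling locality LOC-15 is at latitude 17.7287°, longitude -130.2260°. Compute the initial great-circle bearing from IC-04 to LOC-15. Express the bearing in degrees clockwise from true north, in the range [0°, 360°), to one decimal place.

294.1°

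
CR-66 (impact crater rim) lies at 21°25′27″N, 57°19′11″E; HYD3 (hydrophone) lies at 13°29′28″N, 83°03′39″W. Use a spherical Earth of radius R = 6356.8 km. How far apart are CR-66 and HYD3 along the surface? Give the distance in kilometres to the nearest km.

14172 km

CR-66: φ = +21.42417°, λ = +57.31972°
HYD3: φ = +13.49111°, λ = -83.06083°
Δφ = -7.9331°,  Δλ = -140.3806°
a = sin²(Δφ/2) + cos φ₁ cos φ₂ sin²(Δλ/2) = 0.806034
c = 2·arcsin(√a) = 2.229470 rad = 127.7392°
d = R·c = 6356.8 × 2.229470 = 14172.3 km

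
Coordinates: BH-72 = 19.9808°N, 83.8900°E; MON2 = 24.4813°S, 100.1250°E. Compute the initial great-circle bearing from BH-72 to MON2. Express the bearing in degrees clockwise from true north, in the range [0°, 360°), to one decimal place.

159.7°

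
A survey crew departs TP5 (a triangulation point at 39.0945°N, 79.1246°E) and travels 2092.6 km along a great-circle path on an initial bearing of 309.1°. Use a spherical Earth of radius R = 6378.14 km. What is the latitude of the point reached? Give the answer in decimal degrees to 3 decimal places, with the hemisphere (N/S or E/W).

δ = d/R = 2092.6/6378.14 = 0.328089 rad
φ₂ = arcsin(sin φ₁ cos δ + cos φ₁ sin δ cos θ)
   = arcsin(0.63060·0.94666 + 0.77611·0.32223·0.63068) = 48.99827°
λ₂ = λ₁ + atan2(sin θ sin δ cos φ₁, cos δ − sin φ₁ sin φ₂) = 56.71932°

48.998°N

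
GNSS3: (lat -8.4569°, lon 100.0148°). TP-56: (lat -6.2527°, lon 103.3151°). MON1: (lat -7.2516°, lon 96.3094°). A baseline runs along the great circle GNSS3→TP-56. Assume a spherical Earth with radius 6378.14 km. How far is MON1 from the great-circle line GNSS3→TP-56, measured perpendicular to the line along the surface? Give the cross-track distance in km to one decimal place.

δ₁₃ = central angle GNSS3→MON1 = 0.067429 rad  (haversine)
θ₁₃ = bearing GNSS3→MON1 = 287.919°,  θ₁₂ = bearing GNSS3→TP-56 = 56.263°
dₓₜ = R·arcsin(sin δ₁₃ · sin(θ₁₃ − θ₁₂)) = 6378.14·arcsin(0.06738·sin(231.655°)) = -337.203 km
|dₓₜ| = 337.203 km

337.2 km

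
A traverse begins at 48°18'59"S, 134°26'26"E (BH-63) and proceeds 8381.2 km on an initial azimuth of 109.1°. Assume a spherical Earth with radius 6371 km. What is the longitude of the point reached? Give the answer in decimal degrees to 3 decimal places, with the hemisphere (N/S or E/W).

131.273°W

BH-63: φ = -48.31639°, λ = +134.44056°
δ = d/R = 8381.2/6371 = 1.315523 rad
φ₂ = arcsin(sin φ₁ cos δ + cos φ₁ sin δ cos θ)
   = arcsin(-0.74683·0.25251 + 0.66502·0.96759·-0.32722) = -23.52411°
λ₂ = λ₁ + atan2(sin θ sin δ cos φ₁, cos δ − sin φ₁ sin φ₂) = -131.27285°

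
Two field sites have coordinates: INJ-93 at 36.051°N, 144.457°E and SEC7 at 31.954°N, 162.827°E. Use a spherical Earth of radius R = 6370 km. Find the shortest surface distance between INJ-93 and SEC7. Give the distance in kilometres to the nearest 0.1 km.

Δφ = -4.0970°,  Δλ = 18.3700°
a = sin²(Δφ/2) + cos φ₁ cos φ₂ sin²(Δλ/2) = 0.018756
c = 2·arcsin(√a) = 0.274770 rad = 15.7432°
d = R·c = 6370 × 0.274770 = 1750.3 km

1750.3 km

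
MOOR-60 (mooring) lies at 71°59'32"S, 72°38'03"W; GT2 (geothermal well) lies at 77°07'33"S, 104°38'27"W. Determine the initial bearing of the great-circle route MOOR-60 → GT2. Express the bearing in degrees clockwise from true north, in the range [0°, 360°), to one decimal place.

MOOR-60: φ = -71.99222°, λ = -72.63417°
GT2: φ = -77.12583°, λ = -104.64083°
Δλ = -32.0067°
y = sin Δλ · cos φ₂ = -0.118094
x = cos φ₁ sin φ₂ − sin φ₁ cos φ₂ cos Δλ = -0.121690
θ = atan2(y, x) = -135.8592° → 224.1408° (mod 360°)

224.1°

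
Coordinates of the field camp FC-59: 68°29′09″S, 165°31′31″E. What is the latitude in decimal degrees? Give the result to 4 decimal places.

68.4858°S

68° + 29′/60 + 9″/3600 = 68 + 0.48333 + 0.00250 = 68.4858°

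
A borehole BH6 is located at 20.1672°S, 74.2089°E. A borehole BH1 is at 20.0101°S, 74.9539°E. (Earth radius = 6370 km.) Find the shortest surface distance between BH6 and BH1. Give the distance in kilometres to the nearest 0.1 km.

79.7 km

Δφ = 0.1571°,  Δλ = 0.7450°
a = sin²(Δφ/2) + cos φ₁ cos φ₂ sin²(Δλ/2) = 0.000039
c = 2·arcsin(√a) = 0.012516 rad = 0.7171°
d = R·c = 6370 × 0.012516 = 79.7 km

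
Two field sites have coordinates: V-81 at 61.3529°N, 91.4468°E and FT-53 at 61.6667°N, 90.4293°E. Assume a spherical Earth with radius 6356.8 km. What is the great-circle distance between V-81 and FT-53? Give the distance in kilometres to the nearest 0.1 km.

Δφ = 0.3138°,  Δλ = -1.0175°
a = sin²(Δφ/2) + cos φ₁ cos φ₂ sin²(Δλ/2) = 0.000025
c = 2·arcsin(√a) = 0.010087 rad = 0.5780°
d = R·c = 6356.8 × 0.010087 = 64.1 km

64.1 km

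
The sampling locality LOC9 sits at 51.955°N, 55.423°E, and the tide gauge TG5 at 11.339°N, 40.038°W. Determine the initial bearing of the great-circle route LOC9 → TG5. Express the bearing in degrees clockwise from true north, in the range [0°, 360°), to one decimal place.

281.3°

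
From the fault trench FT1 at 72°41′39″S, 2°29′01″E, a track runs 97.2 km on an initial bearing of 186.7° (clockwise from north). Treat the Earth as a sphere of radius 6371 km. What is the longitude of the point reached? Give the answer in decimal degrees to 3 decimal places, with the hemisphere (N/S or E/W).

FT1: φ = -72.69417°, λ = +2.48361°
δ = d/R = 97.2/6371 = 0.015257 rad
φ₂ = arcsin(sin φ₁ cos δ + cos φ₁ sin δ cos θ)
   = arcsin(-0.95473·0.99988 + 0.29747·0.01526·-0.99317) = -73.56203°
λ₂ = λ₁ + atan2(sin θ sin δ cos φ₁, cos δ − sin φ₁ sin φ₂) = 2.12322°

2.123°E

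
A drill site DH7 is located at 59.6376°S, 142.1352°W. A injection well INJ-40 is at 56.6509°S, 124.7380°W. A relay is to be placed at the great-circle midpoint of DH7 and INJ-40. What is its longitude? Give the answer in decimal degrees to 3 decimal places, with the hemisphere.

133.069°W

Bx = cos φ₂ cos Δλ = 0.524591,  By = cos φ₂ sin Δλ = 0.164369
φₘ = atan2(sin φ₁ + sin φ₂, √((cos φ₁ + Bx)² + By²)) = -58.44011°
λₘ = λ₁ + atan2(By, cos φ₁ + Bx) = -133.06882°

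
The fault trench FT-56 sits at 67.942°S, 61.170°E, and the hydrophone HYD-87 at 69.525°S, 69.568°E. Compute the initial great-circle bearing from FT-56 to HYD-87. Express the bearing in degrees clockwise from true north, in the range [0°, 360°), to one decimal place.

Δλ = 8.3980°
y = sin Δλ · cos φ₂ = 0.051088
x = cos φ₁ sin φ₂ − sin φ₁ cos φ₂ cos Δλ = -0.031101
θ = atan2(y, x) = 121.3323° → 121.3323° (mod 360°)

121.3°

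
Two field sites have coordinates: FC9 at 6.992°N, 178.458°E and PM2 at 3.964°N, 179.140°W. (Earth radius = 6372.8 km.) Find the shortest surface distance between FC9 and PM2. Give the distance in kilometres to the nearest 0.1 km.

429.1 km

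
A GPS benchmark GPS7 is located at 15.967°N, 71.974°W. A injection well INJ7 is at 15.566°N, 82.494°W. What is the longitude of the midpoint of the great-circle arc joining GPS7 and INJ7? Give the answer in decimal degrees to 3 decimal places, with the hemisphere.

77.239°W

Bx = cos φ₂ cos Δλ = 0.947130,  By = cos φ₂ sin Δλ = -0.175882
φₘ = atan2(sin φ₁ + sin φ₂, √((cos φ₁ + Bx)² + By²)) = 15.82984°
λₘ = λ₁ + atan2(By, cos φ₁ + Bx) = -77.23921°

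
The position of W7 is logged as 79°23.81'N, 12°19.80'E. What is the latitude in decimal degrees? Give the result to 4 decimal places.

79.3968°N

79° + 23.81′/60 = 79 + 0.39683 = 79.3968°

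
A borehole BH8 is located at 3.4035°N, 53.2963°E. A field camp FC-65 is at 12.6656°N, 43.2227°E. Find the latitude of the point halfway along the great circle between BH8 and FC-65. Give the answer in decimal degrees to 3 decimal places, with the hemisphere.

8.065°N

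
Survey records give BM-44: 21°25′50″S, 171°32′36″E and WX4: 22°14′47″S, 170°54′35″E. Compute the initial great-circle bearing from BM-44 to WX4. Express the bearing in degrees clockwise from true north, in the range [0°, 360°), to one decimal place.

215.7°

BM-44: φ = -21.43056°, λ = +171.54333°
WX4: φ = -22.24639°, λ = +170.90972°
Δλ = -0.6336°
y = sin Δλ · cos φ₂ = -0.010235
x = cos φ₁ sin φ₂ − sin φ₁ cos φ₂ cos Δλ = -0.014259
θ = atan2(y, x) = -144.3292° → 215.6708° (mod 360°)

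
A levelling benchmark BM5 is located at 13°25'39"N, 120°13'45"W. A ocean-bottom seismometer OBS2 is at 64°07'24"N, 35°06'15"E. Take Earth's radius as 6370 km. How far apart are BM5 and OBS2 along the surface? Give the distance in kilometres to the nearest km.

11138 km

BM5: φ = +13.42750°, λ = -120.22917°
OBS2: φ = +64.12333°, λ = +35.10417°
Δφ = 50.6958°,  Δλ = 155.3333°
a = sin²(Δφ/2) + cos φ₁ cos φ₂ sin²(Δλ/2) = 0.588419
c = 2·arcsin(√a) = 1.748569 rad = 100.1856°
d = R·c = 6370 × 1.748569 = 11138.4 km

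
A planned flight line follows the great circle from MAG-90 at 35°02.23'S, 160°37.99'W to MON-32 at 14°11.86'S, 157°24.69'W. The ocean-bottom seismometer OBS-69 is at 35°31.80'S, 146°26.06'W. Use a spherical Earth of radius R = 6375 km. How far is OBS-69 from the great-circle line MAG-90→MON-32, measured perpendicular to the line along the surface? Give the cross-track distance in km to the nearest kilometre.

MAG-90: φ = -35.03717°, λ = -160.63317°
MON-32: φ = -14.19767°, λ = -157.41150°
OBS-69: φ = -35.53000°, λ = -146.43433°
δ₁₃ = central angle MAG-90→OBS-69 = 0.202301 rad  (haversine)
θ₁₃ = bearing MAG-90→OBS-69 = 96.537°,  θ₁₂ = bearing MAG-90→MON-32 = 8.728°
dₓₜ = R·arcsin(sin δ₁₃ · sin(θ₁₃ − θ₁₂)) = 6375·arcsin(0.20092·sin(87.809°)) = 1288.715 km
|dₓₜ| = 1288.715 km

1289 km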